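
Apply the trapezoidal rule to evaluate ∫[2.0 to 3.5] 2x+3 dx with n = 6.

f(x) = 2x+3
a = 2.0, b = 3.5, n = 6
h = (b - a)/n = 0.250000

Trapezoidal rule: (h/2)[f(x₀) + 2f(x₁) + 2f(x₂) + ... + f(xₙ)]

x_0 = 2.0000, f(x_0) = 7.000000, coefficient = 1
x_1 = 2.2500, f(x_1) = 7.500000, coefficient = 2
x_2 = 2.5000, f(x_2) = 8.000000, coefficient = 2
x_3 = 2.7500, f(x_3) = 8.500000, coefficient = 2
x_4 = 3.0000, f(x_4) = 9.000000, coefficient = 2
x_5 = 3.2500, f(x_5) = 9.500000, coefficient = 2
x_6 = 3.5000, f(x_6) = 10.000000, coefficient = 1

I ≈ (0.250000/2) × 102.000000 = 12.750000
Exact value: 12.750000
Error: 0.000000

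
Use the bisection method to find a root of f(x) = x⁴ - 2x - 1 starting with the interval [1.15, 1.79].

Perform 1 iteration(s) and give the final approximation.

f(x) = x⁴ - 2x - 1
Initial interval: [1.15, 1.79]

Iteration 1:
  c_1 = (1.150000 + 1.790000)/2 = 1.470000
  f(c_1) = f(1.470000) = 0.729489
  f(a) × f(c) < 0, new interval: [1.150000, 1.470000]

After 1 iteration(s), the approximation is c_1 = 1.470000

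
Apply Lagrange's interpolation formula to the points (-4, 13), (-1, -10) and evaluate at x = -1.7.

Lagrange interpolation formula:
P(x) = Σ yᵢ × Lᵢ(x)
where Lᵢ(x) = Π_{j≠i} (x - xⱼ)/(xᵢ - xⱼ)

L_0(-1.7) = (-1.7 - (-1))/(-4 - (-1)) = 0.233333
L_1(-1.7) = (-1.7 - (-4))/(-1 - (-4)) = 0.766667

P(-1.7) = 13×L_0(-1.7) + (-10)×L_1(-1.7)
P(-1.7) = -4.633333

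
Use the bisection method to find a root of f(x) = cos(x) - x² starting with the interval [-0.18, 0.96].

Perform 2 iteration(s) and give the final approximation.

f(x) = cos(x) - x²
Initial interval: [-0.18, 0.96]

Iteration 1:
  c_1 = (-0.180000 + 0.960000)/2 = 0.390000
  f(c_1) = f(0.390000) = 0.772809
  f(a) × f(c) ≥ 0, new interval: [0.390000, 0.960000]
Iteration 2:
  c_2 = (0.390000 + 0.960000)/2 = 0.675000
  f(c_2) = f(0.675000) = 0.325082
  f(a) × f(c) ≥ 0, new interval: [0.675000, 0.960000]

After 2 iteration(s), the approximation is c_2 = 0.675000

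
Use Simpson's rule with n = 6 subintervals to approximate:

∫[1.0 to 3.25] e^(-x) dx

f(x) = e^(-x)
a = 1.0, b = 3.25, n = 6
h = (b - a)/n = 0.375000

Simpson's rule: (h/3)[f(x₀) + 4f(x₁) + 2f(x₂) + ... + f(xₙ)]

x_0 = 1.0000, f(x_0) = 0.367879, coefficient = 1
x_1 = 1.3750, f(x_1) = 0.252840, coefficient = 4
x_2 = 1.7500, f(x_2) = 0.173774, coefficient = 2
x_3 = 2.1250, f(x_3) = 0.119433, coefficient = 4
x_4 = 2.5000, f(x_4) = 0.082085, coefficient = 2
x_5 = 2.8750, f(x_5) = 0.056416, coefficient = 4
x_6 = 3.2500, f(x_6) = 0.038774, coefficient = 1

I ≈ (0.375000/3) × 2.633126 = 0.329141
Exact value: 0.329105
Error: 0.000036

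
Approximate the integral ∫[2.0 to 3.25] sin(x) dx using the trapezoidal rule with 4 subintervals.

f(x) = sin(x)
a = 2.0, b = 3.25, n = 4
h = (b - a)/n = 0.312500

Trapezoidal rule: (h/2)[f(x₀) + 2f(x₁) + 2f(x₂) + ... + f(xₙ)]

x_0 = 2.0000, f(x_0) = 0.909297, coefficient = 1
x_1 = 2.3125, f(x_1) = 0.737319, coefficient = 2
x_2 = 2.6250, f(x_2) = 0.493920, coefficient = 2
x_3 = 2.9375, f(x_3) = 0.202679, coefficient = 2
x_4 = 3.2500, f(x_4) = -0.108195, coefficient = 1

I ≈ (0.312500/2) × 3.668938 = 0.573272
Exact value: 0.577983
Error: 0.004711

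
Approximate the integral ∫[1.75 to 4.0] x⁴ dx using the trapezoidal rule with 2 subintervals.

f(x) = x⁴
a = 1.75, b = 4.0, n = 2
h = (b - a)/n = 1.125000

Trapezoidal rule: (h/2)[f(x₀) + 2f(x₁) + 2f(x₂) + ... + f(xₙ)]

x_0 = 1.7500, f(x_0) = 9.378906, coefficient = 1
x_1 = 2.8750, f(x_1) = 68.320557, coefficient = 2
x_2 = 4.0000, f(x_2) = 256.000000, coefficient = 1

I ≈ (1.125000/2) × 402.020020 = 226.136261
Exact value: 201.517383
Error: 24.618878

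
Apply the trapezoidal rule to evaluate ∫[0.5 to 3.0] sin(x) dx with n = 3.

f(x) = sin(x)
a = 0.5, b = 3.0, n = 3
h = (b - a)/n = 0.833333

Trapezoidal rule: (h/2)[f(x₀) + 2f(x₁) + 2f(x₂) + ... + f(xₙ)]

x_0 = 0.5000, f(x_0) = 0.479426, coefficient = 1
x_1 = 1.3333, f(x_1) = 0.971938, coefficient = 2
x_2 = 2.1667, f(x_2) = 0.827660, coefficient = 2
x_3 = 3.0000, f(x_3) = 0.141120, coefficient = 1

I ≈ (0.833333/2) × 4.219742 = 1.758226
Exact value: 1.867575
Error: 0.109349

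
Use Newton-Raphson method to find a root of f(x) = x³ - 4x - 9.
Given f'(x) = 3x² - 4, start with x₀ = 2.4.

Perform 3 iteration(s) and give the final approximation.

f(x) = x³ - 4x - 9
f'(x) = 3x² - 4
x₀ = 2.4

Newton-Raphson formula: x_{n+1} = x_n - f(x_n)/f'(x_n)

Iteration 1:
  f(2.400000) = -4.776000
  f'(2.400000) = 13.280000
  x_1 = 2.400000 - (-4.776000)/13.280000 = 2.759639
Iteration 2:
  f(2.759639) = 0.977763
  f'(2.759639) = 18.846815
  x_2 = 2.759639 - 0.977763/18.846815 = 2.707759
Iteration 3:
  f(2.707759) = 0.022143
  f'(2.707759) = 17.995878
  x_3 = 2.707759 - 0.022143/17.995878 = 2.706529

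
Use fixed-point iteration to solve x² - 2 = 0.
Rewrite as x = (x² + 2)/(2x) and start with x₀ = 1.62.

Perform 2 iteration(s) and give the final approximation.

Equation: x² - 2 = 0
Fixed-point form: x = (x² + 2)/(2x)
x₀ = 1.62

x_1 = g(1.620000) = 1.427284
x_2 = g(1.427284) = 1.414273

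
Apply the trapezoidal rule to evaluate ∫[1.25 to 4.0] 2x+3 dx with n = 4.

f(x) = 2x+3
a = 1.25, b = 4.0, n = 4
h = (b - a)/n = 0.687500

Trapezoidal rule: (h/2)[f(x₀) + 2f(x₁) + 2f(x₂) + ... + f(xₙ)]

x_0 = 1.2500, f(x_0) = 5.500000, coefficient = 1
x_1 = 1.9375, f(x_1) = 6.875000, coefficient = 2
x_2 = 2.6250, f(x_2) = 8.250000, coefficient = 2
x_3 = 3.3125, f(x_3) = 9.625000, coefficient = 2
x_4 = 4.0000, f(x_4) = 11.000000, coefficient = 1

I ≈ (0.687500/2) × 66.000000 = 22.687500
Exact value: 22.687500
Error: 0.000000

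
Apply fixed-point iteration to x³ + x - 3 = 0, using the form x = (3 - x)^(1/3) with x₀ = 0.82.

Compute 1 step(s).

Equation: x³ + x - 3 = 0
Fixed-point form: x = (3 - x)^(1/3)
x₀ = 0.82

x_1 = g(0.820000) = 1.296638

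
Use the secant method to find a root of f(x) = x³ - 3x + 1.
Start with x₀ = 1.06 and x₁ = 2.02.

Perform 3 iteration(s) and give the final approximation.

f(x) = x³ - 3x + 1
x₀ = 1.06, x₁ = 2.02

Secant formula: x_{n+1} = x_n - f(x_n)(x_n - x_{n-1})/(f(x_n) - f(x_{n-1}))

Iteration 1:
  f(1.060000) = -0.988984
  f(2.020000) = 3.182408
  x_2 = 2.020000 - 3.182408×(2.020000 - 1.060000)/(3.182408 - (-0.988984))
       = 1.287604
Iteration 2:
  f(2.020000) = 3.182408
  f(1.287604) = -0.728063
  x_3 = 1.287604 - (-0.728063)×(1.287604 - 2.020000)/(-0.728063 - 3.182408)
       = 1.423963
Iteration 3:
  f(1.287604) = -0.728063
  f(1.423963) = -0.384560
  x_4 = 1.423963 - (-0.384560)×(1.423963 - 1.287604)/(-0.384560 - (-0.728063))
       = 1.576621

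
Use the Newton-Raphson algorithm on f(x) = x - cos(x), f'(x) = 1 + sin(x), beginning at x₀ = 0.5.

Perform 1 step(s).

f(x) = x - cos(x)
f'(x) = 1 + sin(x)
x₀ = 0.5

Newton-Raphson formula: x_{n+1} = x_n - f(x_n)/f'(x_n)

Iteration 1:
  f(0.500000) = -0.377583
  f'(0.500000) = 1.479426
  x_1 = 0.500000 - (-0.377583)/1.479426 = 0.755222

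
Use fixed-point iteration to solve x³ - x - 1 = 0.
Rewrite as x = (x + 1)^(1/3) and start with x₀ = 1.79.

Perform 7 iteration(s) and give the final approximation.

Equation: x³ - x - 1 = 0
Fixed-point form: x = (x + 1)^(1/3)
x₀ = 1.79

x_1 = g(1.790000) = 1.407780
x_2 = g(1.407780) = 1.340311
x_3 = g(1.340311) = 1.327673
x_4 = g(1.327673) = 1.325279
x_5 = g(1.325279) = 1.324825
x_6 = g(1.324825) = 1.324738
x_7 = g(1.324738) = 1.324722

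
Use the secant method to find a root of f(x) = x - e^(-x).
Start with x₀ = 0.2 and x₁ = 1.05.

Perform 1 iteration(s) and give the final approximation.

f(x) = x - e^(-x)
x₀ = 0.2, x₁ = 1.05

Secant formula: x_{n+1} = x_n - f(x_n)(x_n - x_{n-1})/(f(x_n) - f(x_{n-1}))

Iteration 1:
  f(0.200000) = -0.618731
  f(1.050000) = 0.700062
  x_2 = 1.050000 - 0.700062×(1.050000 - 0.200000)/(0.700062 - (-0.618731))
       = 0.598790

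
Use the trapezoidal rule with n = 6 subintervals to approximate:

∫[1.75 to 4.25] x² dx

f(x) = x²
a = 1.75, b = 4.25, n = 6
h = (b - a)/n = 0.416667

Trapezoidal rule: (h/2)[f(x₀) + 2f(x₁) + 2f(x₂) + ... + f(xₙ)]

x_0 = 1.7500, f(x_0) = 3.062500, coefficient = 1
x_1 = 2.1667, f(x_1) = 4.694444, coefficient = 2
x_2 = 2.5833, f(x_2) = 6.673611, coefficient = 2
x_3 = 3.0000, f(x_3) = 9.000000, coefficient = 2
x_4 = 3.4167, f(x_4) = 11.673611, coefficient = 2
x_5 = 3.8333, f(x_5) = 14.694444, coefficient = 2
x_6 = 4.2500, f(x_6) = 18.062500, coefficient = 1

I ≈ (0.416667/2) × 114.597222 = 23.874421
Exact value: 23.802083
Error: 0.072338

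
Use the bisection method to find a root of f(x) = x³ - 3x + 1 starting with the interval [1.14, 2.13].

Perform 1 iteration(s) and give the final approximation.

f(x) = x³ - 3x + 1
Initial interval: [1.14, 2.13]

Iteration 1:
  c_1 = (1.140000 + 2.130000)/2 = 1.635000
  f(c_1) = f(1.635000) = 0.465723
  f(a) × f(c) < 0, new interval: [1.140000, 1.635000]

After 1 iteration(s), the approximation is c_1 = 1.635000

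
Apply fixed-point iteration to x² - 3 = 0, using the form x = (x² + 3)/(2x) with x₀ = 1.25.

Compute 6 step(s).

Equation: x² - 3 = 0
Fixed-point form: x = (x² + 3)/(2x)
x₀ = 1.25

x_1 = g(1.250000) = 1.825000
x_2 = g(1.825000) = 1.734418
x_3 = g(1.734418) = 1.732052
x_4 = g(1.732052) = 1.732051
x_5 = g(1.732051) = 1.732051
x_6 = g(1.732051) = 1.732051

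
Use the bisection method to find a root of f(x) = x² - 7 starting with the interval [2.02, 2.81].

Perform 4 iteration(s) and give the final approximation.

f(x) = x² - 7
Initial interval: [2.02, 2.81]

Iteration 1:
  c_1 = (2.020000 + 2.810000)/2 = 2.415000
  f(c_1) = f(2.415000) = -1.167775
  f(a) × f(c) ≥ 0, new interval: [2.415000, 2.810000]
Iteration 2:
  c_2 = (2.415000 + 2.810000)/2 = 2.612500
  f(c_2) = f(2.612500) = -0.174844
  f(a) × f(c) ≥ 0, new interval: [2.612500, 2.810000]
Iteration 3:
  c_3 = (2.612500 + 2.810000)/2 = 2.711250
  f(c_3) = f(2.711250) = 0.350877
  f(a) × f(c) < 0, new interval: [2.612500, 2.711250]
Iteration 4:
  c_4 = (2.612500 + 2.711250)/2 = 2.661875
  f(c_4) = f(2.661875) = 0.085579
  f(a) × f(c) < 0, new interval: [2.612500, 2.661875]

After 4 iteration(s), the approximation is c_4 = 2.661875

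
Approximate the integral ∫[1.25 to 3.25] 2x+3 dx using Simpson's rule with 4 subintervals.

f(x) = 2x+3
a = 1.25, b = 3.25, n = 4
h = (b - a)/n = 0.500000

Simpson's rule: (h/3)[f(x₀) + 4f(x₁) + 2f(x₂) + ... + f(xₙ)]

x_0 = 1.2500, f(x_0) = 5.500000, coefficient = 1
x_1 = 1.7500, f(x_1) = 6.500000, coefficient = 4
x_2 = 2.2500, f(x_2) = 7.500000, coefficient = 2
x_3 = 2.7500, f(x_3) = 8.500000, coefficient = 4
x_4 = 3.2500, f(x_4) = 9.500000, coefficient = 1

I ≈ (0.500000/3) × 90.000000 = 15.000000
Exact value: 15.000000
Error: 0.000000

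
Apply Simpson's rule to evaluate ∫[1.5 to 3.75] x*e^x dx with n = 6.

f(x) = x*e^x
a = 1.5, b = 3.75, n = 6
h = (b - a)/n = 0.375000

Simpson's rule: (h/3)[f(x₀) + 4f(x₁) + 2f(x₂) + ... + f(xₙ)]

x_0 = 1.5000, f(x_0) = 6.722534, coefficient = 1
x_1 = 1.8750, f(x_1) = 12.226536, coefficient = 4
x_2 = 2.2500, f(x_2) = 21.347406, coefficient = 2
x_3 = 2.6250, f(x_3) = 36.237007, coefficient = 4
x_4 = 3.0000, f(x_4) = 60.256611, coefficient = 2
x_5 = 3.3750, f(x_5) = 98.631958, coefficient = 4
x_6 = 3.7500, f(x_6) = 159.454058, coefficient = 1

I ≈ (0.375000/3) × 917.766627 = 114.720828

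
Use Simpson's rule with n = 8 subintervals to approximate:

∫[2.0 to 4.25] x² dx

f(x) = x²
a = 2.0, b = 4.25, n = 8
h = (b - a)/n = 0.281250

Simpson's rule: (h/3)[f(x₀) + 4f(x₁) + 2f(x₂) + ... + f(xₙ)]

x_0 = 2.0000, f(x_0) = 4.000000, coefficient = 1
x_1 = 2.2812, f(x_1) = 5.204102, coefficient = 4
x_2 = 2.5625, f(x_2) = 6.566406, coefficient = 2
x_3 = 2.8438, f(x_3) = 8.086914, coefficient = 4
x_4 = 3.1250, f(x_4) = 9.765625, coefficient = 2
x_5 = 3.4062, f(x_5) = 11.602539, coefficient = 4
x_6 = 3.6875, f(x_6) = 13.597656, coefficient = 2
x_7 = 3.9688, f(x_7) = 15.750977, coefficient = 4
x_8 = 4.2500, f(x_8) = 18.062500, coefficient = 1

I ≈ (0.281250/3) × 244.500000 = 22.921875
Exact value: 22.921875
Error: 0.000000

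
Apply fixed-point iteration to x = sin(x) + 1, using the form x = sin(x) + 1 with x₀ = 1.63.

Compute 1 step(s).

Equation: x = sin(x) + 1
Fixed-point form: x = sin(x) + 1
x₀ = 1.63

x_1 = g(1.630000) = 1.998248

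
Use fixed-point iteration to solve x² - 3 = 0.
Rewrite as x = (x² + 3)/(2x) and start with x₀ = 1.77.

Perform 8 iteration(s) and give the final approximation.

Equation: x² - 3 = 0
Fixed-point form: x = (x² + 3)/(2x)
x₀ = 1.77

x_1 = g(1.770000) = 1.732458
x_2 = g(1.732458) = 1.732051
x_3 = g(1.732051) = 1.732051
x_4 = g(1.732051) = 1.732051
x_5 = g(1.732051) = 1.732051
x_6 = g(1.732051) = 1.732051
x_7 = g(1.732051) = 1.732051
x_8 = g(1.732051) = 1.732051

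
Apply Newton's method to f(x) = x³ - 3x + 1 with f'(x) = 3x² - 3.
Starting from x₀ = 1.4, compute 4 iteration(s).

f(x) = x³ - 3x + 1
f'(x) = 3x² - 3
x₀ = 1.4

Newton-Raphson formula: x_{n+1} = x_n - f(x_n)/f'(x_n)

Iteration 1:
  f(1.400000) = -0.456000
  f'(1.400000) = 2.880000
  x_1 = 1.400000 - (-0.456000)/2.880000 = 1.558333
Iteration 2:
  f(1.558333) = 0.109261
  f'(1.558333) = 4.285208
  x_2 = 1.558333 - 0.109261/4.285208 = 1.532836
Iteration 3:
  f(1.532836) = 0.003023
  f'(1.532836) = 4.048759
  x_3 = 1.532836 - 0.003023/4.048759 = 1.532090
Iteration 4:
  f(1.532090) = 0.000003
  f'(1.532090) = 4.041895
  x_4 = 1.532090 - 0.000003/4.041895 = 1.532089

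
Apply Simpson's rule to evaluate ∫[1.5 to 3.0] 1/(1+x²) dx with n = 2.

f(x) = 1/(1+x²)
a = 1.5, b = 3.0, n = 2
h = (b - a)/n = 0.750000

Simpson's rule: (h/3)[f(x₀) + 4f(x₁) + 2f(x₂) + ... + f(xₙ)]

x_0 = 1.5000, f(x_0) = 0.307692, coefficient = 1
x_1 = 2.2500, f(x_1) = 0.164948, coefficient = 4
x_2 = 3.0000, f(x_2) = 0.100000, coefficient = 1

I ≈ (0.750000/3) × 1.067486 = 0.266872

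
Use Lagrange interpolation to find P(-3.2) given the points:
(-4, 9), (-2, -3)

Lagrange interpolation formula:
P(x) = Σ yᵢ × Lᵢ(x)
where Lᵢ(x) = Π_{j≠i} (x - xⱼ)/(xᵢ - xⱼ)

L_0(-3.2) = (-3.2 - (-2))/(-4 - (-2)) = 0.600000
L_1(-3.2) = (-3.2 - (-4))/(-2 - (-4)) = 0.400000

P(-3.2) = 9×L_0(-3.2) + (-3)×L_1(-3.2)
P(-3.2) = 4.200000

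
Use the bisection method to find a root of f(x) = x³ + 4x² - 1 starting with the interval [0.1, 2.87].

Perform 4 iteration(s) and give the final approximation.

f(x) = x³ + 4x² - 1
Initial interval: [0.1, 2.87]

Iteration 1:
  c_1 = (0.100000 + 2.870000)/2 = 1.485000
  f(c_1) = f(1.485000) = 11.095659
  f(a) × f(c) < 0, new interval: [0.100000, 1.485000]
Iteration 2:
  c_2 = (0.100000 + 1.485000)/2 = 0.792500
  f(c_2) = f(0.792500) = 2.009960
  f(a) × f(c) < 0, new interval: [0.100000, 0.792500]
Iteration 3:
  c_3 = (0.100000 + 0.792500)/2 = 0.446250
  f(c_3) = f(0.446250) = -0.114578
  f(a) × f(c) ≥ 0, new interval: [0.446250, 0.792500]
Iteration 4:
  c_4 = (0.446250 + 0.792500)/2 = 0.619375
  f(c_4) = f(0.619375) = 0.772110
  f(a) × f(c) < 0, new interval: [0.446250, 0.619375]

After 4 iteration(s), the approximation is c_4 = 0.619375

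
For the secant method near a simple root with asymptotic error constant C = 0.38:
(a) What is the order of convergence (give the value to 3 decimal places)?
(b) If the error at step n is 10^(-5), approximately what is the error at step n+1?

(a) Secant method has superlinear convergence with order φ = (1+√5)/2 ≈ 1.618.
    This means |e_{n+1}| ≈ C|e_n|^1.618.

(b) With |e_n| = 10^(-5) and C = 0.38:
    |e_{n+1}| ≈ 0.38 × (10^(-5))^1.618 = 0.38 × 10^(-8.09)

(a) ≈ 1.618 (golden ratio); (b) |e_{n+1}| ≈ 3.088e-09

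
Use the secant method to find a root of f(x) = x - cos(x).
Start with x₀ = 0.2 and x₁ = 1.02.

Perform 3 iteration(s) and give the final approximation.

f(x) = x - cos(x)
x₀ = 0.2, x₁ = 1.02

Secant formula: x_{n+1} = x_n - f(x_n)(x_n - x_{n-1})/(f(x_n) - f(x_{n-1}))

Iteration 1:
  f(0.200000) = -0.780067
  f(1.020000) = 0.496634
  x_2 = 1.020000 - 0.496634×(1.020000 - 0.200000)/(0.496634 - (-0.780067))
       = 0.701022
Iteration 2:
  f(1.020000) = 0.496634
  f(0.701022) = -0.063162
  x_3 = 0.701022 - (-0.063162)×(0.701022 - 1.020000)/(-0.063162 - 0.496634)
       = 0.737012
Iteration 3:
  f(0.701022) = -0.063162
  f(0.737012) = -0.003468
  x_4 = 0.737012 - (-0.003468)×(0.737012 - 0.701022)/(-0.003468 - (-0.063162))
       = 0.739103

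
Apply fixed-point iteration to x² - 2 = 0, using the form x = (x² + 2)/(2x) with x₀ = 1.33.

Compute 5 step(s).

Equation: x² - 2 = 0
Fixed-point form: x = (x² + 2)/(2x)
x₀ = 1.33

x_1 = g(1.330000) = 1.416880
x_2 = g(1.416880) = 1.414216
x_3 = g(1.414216) = 1.414214
x_4 = g(1.414214) = 1.414214
x_5 = g(1.414214) = 1.414214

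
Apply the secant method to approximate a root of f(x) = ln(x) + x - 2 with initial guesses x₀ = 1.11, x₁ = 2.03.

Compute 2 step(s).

f(x) = ln(x) + x - 2
x₀ = 1.11, x₁ = 2.03

Secant formula: x_{n+1} = x_n - f(x_n)(x_n - x_{n-1})/(f(x_n) - f(x_{n-1}))

Iteration 1:
  f(1.110000) = -0.785640
  f(2.030000) = 0.738036
  x_2 = 2.030000 - 0.738036×(2.030000 - 1.110000)/(0.738036 - (-0.785640))
       = 1.584372
Iteration 2:
  f(2.030000) = 0.738036
  f(1.584372) = 0.044560
  x_3 = 1.584372 - 0.044560×(1.584372 - 2.030000)/(0.044560 - 0.738036)
       = 1.555738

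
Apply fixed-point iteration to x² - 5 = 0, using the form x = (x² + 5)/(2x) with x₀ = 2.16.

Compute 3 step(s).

Equation: x² - 5 = 0
Fixed-point form: x = (x² + 5)/(2x)
x₀ = 2.16

x_1 = g(2.160000) = 2.237407
x_2 = g(2.237407) = 2.236068
x_3 = g(2.236068) = 2.236068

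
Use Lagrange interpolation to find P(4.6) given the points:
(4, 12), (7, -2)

Lagrange interpolation formula:
P(x) = Σ yᵢ × Lᵢ(x)
where Lᵢ(x) = Π_{j≠i} (x - xⱼ)/(xᵢ - xⱼ)

L_0(4.6) = (4.6 - 7)/(4 - 7) = 0.800000
L_1(4.6) = (4.6 - 4)/(7 - 4) = 0.200000

P(4.6) = 12×L_0(4.6) + (-2)×L_1(4.6)
P(4.6) = 9.200000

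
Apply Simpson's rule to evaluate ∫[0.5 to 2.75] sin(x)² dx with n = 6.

f(x) = sin(x)²
a = 0.5, b = 2.75, n = 6
h = (b - a)/n = 0.375000

Simpson's rule: (h/3)[f(x₀) + 4f(x₁) + 2f(x₂) + ... + f(xₙ)]

x_0 = 0.5000, f(x_0) = 0.229849, coefficient = 1
x_1 = 0.8750, f(x_1) = 0.589123, coefficient = 4
x_2 = 1.2500, f(x_2) = 0.900572, coefficient = 2
x_3 = 1.6250, f(x_3) = 0.997065, coefficient = 4
x_4 = 2.0000, f(x_4) = 0.826822, coefficient = 2
x_5 = 2.3750, f(x_5) = 0.481199, coefficient = 4
x_6 = 2.7500, f(x_6) = 0.145665, coefficient = 1

I ≈ (0.375000/3) × 12.099848 = 1.512481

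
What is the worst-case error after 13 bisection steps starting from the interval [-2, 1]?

Bisection error bound: |error| ≤ (b-a)/2^n
|error| ≤ (1 - (-2))/2^13 = 3/2^13
|error| ≤ 0.0003662109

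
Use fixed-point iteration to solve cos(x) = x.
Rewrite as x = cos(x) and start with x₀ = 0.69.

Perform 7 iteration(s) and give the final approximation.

Equation: cos(x) = x
Fixed-point form: x = cos(x)
x₀ = 0.69

x_1 = g(0.690000) = 0.771246
x_2 = g(0.771246) = 0.717043
x_3 = g(0.717043) = 0.753752
x_4 = g(0.753752) = 0.729126
x_5 = g(0.729126) = 0.745757
x_6 = g(0.745757) = 0.734574
x_7 = g(0.734574) = 0.742116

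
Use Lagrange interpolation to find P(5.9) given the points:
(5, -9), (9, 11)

Lagrange interpolation formula:
P(x) = Σ yᵢ × Lᵢ(x)
where Lᵢ(x) = Π_{j≠i} (x - xⱼ)/(xᵢ - xⱼ)

L_0(5.9) = (5.9 - 9)/(5 - 9) = 0.775000
L_1(5.9) = (5.9 - 5)/(9 - 5) = 0.225000

P(5.9) = (-9)×L_0(5.9) + 11×L_1(5.9)
P(5.9) = -4.500000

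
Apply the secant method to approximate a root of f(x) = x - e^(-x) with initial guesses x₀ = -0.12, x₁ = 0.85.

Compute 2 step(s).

f(x) = x - e^(-x)
x₀ = -0.12, x₁ = 0.85

Secant formula: x_{n+1} = x_n - f(x_n)(x_n - x_{n-1})/(f(x_n) - f(x_{n-1}))

Iteration 1:
  f(-0.120000) = -1.247497
  f(0.850000) = 0.422585
  x_2 = 0.850000 - 0.422585×(0.850000 - (-0.120000))/(0.422585 - (-1.247497))
       = 0.604558
Iteration 2:
  f(0.850000) = 0.422585
  f(0.604558) = 0.058243
  x_3 = 0.604558 - 0.058243×(0.604558 - 0.850000)/(0.058243 - 0.422585)
       = 0.565323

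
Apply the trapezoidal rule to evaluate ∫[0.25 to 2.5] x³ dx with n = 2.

f(x) = x³
a = 0.25, b = 2.5, n = 2
h = (b - a)/n = 1.125000

Trapezoidal rule: (h/2)[f(x₀) + 2f(x₁) + 2f(x₂) + ... + f(xₙ)]

x_0 = 0.2500, f(x_0) = 0.015625, coefficient = 1
x_1 = 1.3750, f(x_1) = 2.599609, coefficient = 2
x_2 = 2.5000, f(x_2) = 15.625000, coefficient = 1

I ≈ (1.125000/2) × 20.839844 = 11.722412
Exact value: 9.764648
Error: 1.957764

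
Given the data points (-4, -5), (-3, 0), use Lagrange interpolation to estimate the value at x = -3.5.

Lagrange interpolation formula:
P(x) = Σ yᵢ × Lᵢ(x)
where Lᵢ(x) = Π_{j≠i} (x - xⱼ)/(xᵢ - xⱼ)

L_0(-3.5) = (-3.5 - (-3))/(-4 - (-3)) = 0.500000
L_1(-3.5) = (-3.5 - (-4))/(-3 - (-4)) = 0.500000

P(-3.5) = (-5)×L_0(-3.5) + 0×L_1(-3.5)
P(-3.5) = -2.500000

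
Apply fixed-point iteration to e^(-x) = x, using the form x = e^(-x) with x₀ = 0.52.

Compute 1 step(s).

Equation: e^(-x) = x
Fixed-point form: x = e^(-x)
x₀ = 0.52

x_1 = g(0.520000) = 0.594521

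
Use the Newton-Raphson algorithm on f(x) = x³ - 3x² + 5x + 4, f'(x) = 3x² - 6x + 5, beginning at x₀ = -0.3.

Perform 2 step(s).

f(x) = x³ - 3x² + 5x + 4
f'(x) = 3x² - 6x + 5
x₀ = -0.3

Newton-Raphson formula: x_{n+1} = x_n - f(x_n)/f'(x_n)

Iteration 1:
  f(-0.300000) = 2.203000
  f'(-0.300000) = 7.070000
  x_1 = -0.300000 - 2.203000/7.070000 = -0.611598
Iteration 2:
  f(-0.611598) = -0.408919
  f'(-0.611598) = 9.791747
  x_2 = -0.611598 - (-0.408919)/9.791747 = -0.569837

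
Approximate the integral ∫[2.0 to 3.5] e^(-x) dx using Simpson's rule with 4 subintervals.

f(x) = e^(-x)
a = 2.0, b = 3.5, n = 4
h = (b - a)/n = 0.375000

Simpson's rule: (h/3)[f(x₀) + 4f(x₁) + 2f(x₂) + ... + f(xₙ)]

x_0 = 2.0000, f(x_0) = 0.135335, coefficient = 1
x_1 = 2.3750, f(x_1) = 0.093014, coefficient = 4
x_2 = 2.7500, f(x_2) = 0.063928, coefficient = 2
x_3 = 3.1250, f(x_3) = 0.043937, coefficient = 4
x_4 = 3.5000, f(x_4) = 0.030197, coefficient = 1

I ≈ (0.375000/3) × 0.841194 = 0.105149
Exact value: 0.105138
Error: 0.000011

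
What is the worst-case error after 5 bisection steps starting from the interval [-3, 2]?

Bisection error bound: |error| ≤ (b-a)/2^n
|error| ≤ (2 - (-3))/2^5 = 5/2^5
|error| ≤ 0.1562500000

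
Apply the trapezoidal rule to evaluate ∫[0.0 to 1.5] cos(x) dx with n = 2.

f(x) = cos(x)
a = 0.0, b = 1.5, n = 2
h = (b - a)/n = 0.750000

Trapezoidal rule: (h/2)[f(x₀) + 2f(x₁) + 2f(x₂) + ... + f(xₙ)]

x_0 = 0.0000, f(x_0) = 1.000000, coefficient = 1
x_1 = 0.7500, f(x_1) = 0.731689, coefficient = 2
x_2 = 1.5000, f(x_2) = 0.070737, coefficient = 1

I ≈ (0.750000/2) × 2.534115 = 0.950293
Exact value: 0.997495
Error: 0.047202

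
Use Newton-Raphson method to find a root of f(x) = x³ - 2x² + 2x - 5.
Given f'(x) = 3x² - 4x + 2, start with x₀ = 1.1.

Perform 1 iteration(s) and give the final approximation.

f(x) = x³ - 2x² + 2x - 5
f'(x) = 3x² - 4x + 2
x₀ = 1.1

Newton-Raphson formula: x_{n+1} = x_n - f(x_n)/f'(x_n)

Iteration 1:
  f(1.100000) = -3.889000
  f'(1.100000) = 1.230000
  x_1 = 1.100000 - (-3.889000)/1.230000 = 4.261789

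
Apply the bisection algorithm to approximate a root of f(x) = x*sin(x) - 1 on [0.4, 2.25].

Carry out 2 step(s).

f(x) = x*sin(x) - 1
Initial interval: [0.4, 2.25]

Iteration 1:
  c_1 = (0.400000 + 2.250000)/2 = 1.325000
  f(c_1) = f(1.325000) = 0.285176
  f(a) × f(c) < 0, new interval: [0.400000, 1.325000]
Iteration 2:
  c_2 = (0.400000 + 1.325000)/2 = 0.862500
  f(c_2) = f(0.862500) = -0.344956
  f(a) × f(c) ≥ 0, new interval: [0.862500, 1.325000]

After 2 iteration(s), the approximation is c_2 = 0.862500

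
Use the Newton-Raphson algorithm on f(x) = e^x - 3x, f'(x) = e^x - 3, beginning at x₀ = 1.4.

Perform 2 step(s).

f(x) = e^x - 3x
f'(x) = e^x - 3
x₀ = 1.4

Newton-Raphson formula: x_{n+1} = x_n - f(x_n)/f'(x_n)

Iteration 1:
  f(1.400000) = -0.144800
  f'(1.400000) = 1.055200
  x_1 = 1.400000 - (-0.144800)/1.055200 = 1.537225
Iteration 2:
  f(1.537225) = 0.039989
  f'(1.537225) = 1.651665
  x_2 = 1.537225 - 0.039989/1.651665 = 1.513014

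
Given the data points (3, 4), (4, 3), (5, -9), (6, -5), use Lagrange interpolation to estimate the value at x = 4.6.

Lagrange interpolation formula:
P(x) = Σ yᵢ × Lᵢ(x)
where Lᵢ(x) = Π_{j≠i} (x - xⱼ)/(xᵢ - xⱼ)

L_0(4.6) = (4.6 - 4)/(3 - 4) × (4.6 - 5)/(3 - 5) × (4.6 - 6)/(3 - 6) = -0.056000
L_1(4.6) = (4.6 - 3)/(4 - 3) × (4.6 - 5)/(4 - 5) × (4.6 - 6)/(4 - 6) = 0.448000
L_2(4.6) = (4.6 - 3)/(5 - 3) × (4.6 - 4)/(5 - 4) × (4.6 - 6)/(5 - 6) = 0.672000
L_3(4.6) = (4.6 - 3)/(6 - 3) × (4.6 - 4)/(6 - 4) × (4.6 - 5)/(6 - 5) = -0.064000

P(4.6) = 4×L_0(4.6) + 3×L_1(4.6) + (-9)×L_2(4.6) + (-5)×L_3(4.6)
P(4.6) = -4.608000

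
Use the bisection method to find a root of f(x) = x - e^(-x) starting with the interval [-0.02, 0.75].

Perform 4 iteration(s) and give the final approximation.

f(x) = x - e^(-x)
Initial interval: [-0.02, 0.75]

Iteration 1:
  c_1 = (-0.020000 + 0.750000)/2 = 0.365000
  f(c_1) = f(0.365000) = -0.329197
  f(a) × f(c) ≥ 0, new interval: [0.365000, 0.750000]
Iteration 2:
  c_2 = (0.365000 + 0.750000)/2 = 0.557500
  f(c_2) = f(0.557500) = -0.015139
  f(a) × f(c) ≥ 0, new interval: [0.557500, 0.750000]
Iteration 3:
  c_3 = (0.557500 + 0.750000)/2 = 0.653750
  f(c_3) = f(0.653750) = 0.133658
  f(a) × f(c) < 0, new interval: [0.557500, 0.653750]
Iteration 4:
  c_4 = (0.557500 + 0.653750)/2 = 0.605625
  f(c_4) = f(0.605625) = 0.059892
  f(a) × f(c) < 0, new interval: [0.557500, 0.605625]

After 4 iteration(s), the approximation is c_4 = 0.605625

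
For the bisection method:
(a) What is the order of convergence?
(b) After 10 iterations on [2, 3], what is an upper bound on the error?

(a) Bisection has linear (order 1) convergence; the error is halved each step.

(b) Error bound = (b-a)/2^n = (3 - 2)/2^{10}
    = 1/2^{10}

(a) 1 (linear); (b) error ≤ 9.77e-04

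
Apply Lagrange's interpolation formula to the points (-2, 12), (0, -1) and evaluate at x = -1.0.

Lagrange interpolation formula:
P(x) = Σ yᵢ × Lᵢ(x)
where Lᵢ(x) = Π_{j≠i} (x - xⱼ)/(xᵢ - xⱼ)

L_0(-1.0) = (-1.0 - 0)/(-2 - 0) = 0.500000
L_1(-1.0) = (-1.0 - (-2))/(0 - (-2)) = 0.500000

P(-1.0) = 12×L_0(-1.0) + (-1)×L_1(-1.0)
P(-1.0) = 5.500000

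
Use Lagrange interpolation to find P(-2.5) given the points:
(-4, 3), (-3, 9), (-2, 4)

Lagrange interpolation formula:
P(x) = Σ yᵢ × Lᵢ(x)
where Lᵢ(x) = Π_{j≠i} (x - xⱼ)/(xᵢ - xⱼ)

L_0(-2.5) = (-2.5 - (-3))/(-4 - (-3)) × (-2.5 - (-2))/(-4 - (-2)) = -0.125000
L_1(-2.5) = (-2.5 - (-4))/(-3 - (-4)) × (-2.5 - (-2))/(-3 - (-2)) = 0.750000
L_2(-2.5) = (-2.5 - (-4))/(-2 - (-4)) × (-2.5 - (-3))/(-2 - (-3)) = 0.375000

P(-2.5) = 3×L_0(-2.5) + 9×L_1(-2.5) + 4×L_2(-2.5)
P(-2.5) = 7.875000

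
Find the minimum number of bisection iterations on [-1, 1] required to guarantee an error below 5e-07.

We need (b-a)/2^n ≤ 5e-07
(1 - (-1))/2^n ≤ 5e-07
2/2^n ≤ 5e-07
2^n ≥ 4000000
n ≥ log₂(4000000) = 21.93
n ≥ 22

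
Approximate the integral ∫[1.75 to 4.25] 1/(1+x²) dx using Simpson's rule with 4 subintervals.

f(x) = 1/(1+x²)
a = 1.75, b = 4.25, n = 4
h = (b - a)/n = 0.625000

Simpson's rule: (h/3)[f(x₀) + 4f(x₁) + 2f(x₂) + ... + f(xₙ)]

x_0 = 1.7500, f(x_0) = 0.246154, coefficient = 1
x_1 = 2.3750, f(x_1) = 0.150588, coefficient = 4
x_2 = 3.0000, f(x_2) = 0.100000, coefficient = 2
x_3 = 3.6250, f(x_3) = 0.070718, coefficient = 4
x_4 = 4.2500, f(x_4) = 0.052459, coefficient = 1

I ≈ (0.625000/3) × 1.383839 = 0.288300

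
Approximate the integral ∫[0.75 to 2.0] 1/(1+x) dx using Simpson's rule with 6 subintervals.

f(x) = 1/(1+x)
a = 0.75, b = 2.0, n = 6
h = (b - a)/n = 0.208333

Simpson's rule: (h/3)[f(x₀) + 4f(x₁) + 2f(x₂) + ... + f(xₙ)]

x_0 = 0.7500, f(x_0) = 0.571429, coefficient = 1
x_1 = 0.9583, f(x_1) = 0.510638, coefficient = 4
x_2 = 1.1667, f(x_2) = 0.461538, coefficient = 2
x_3 = 1.3750, f(x_3) = 0.421053, coefficient = 4
x_4 = 1.5833, f(x_4) = 0.387097, coefficient = 2
x_5 = 1.7917, f(x_5) = 0.358209, coefficient = 4
x_6 = 2.0000, f(x_6) = 0.333333, coefficient = 1

I ≈ (0.208333/3) × 7.761632 = 0.539002
Exact value: 0.538997
Error: 0.000006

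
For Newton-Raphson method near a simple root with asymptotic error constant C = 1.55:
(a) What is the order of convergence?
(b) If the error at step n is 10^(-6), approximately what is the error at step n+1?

(a) Newton-Raphson has quadratic (order 2) convergence near simple roots.
    This means |e_{n+1}| ≈ C|e_n|².

(b) With |e_n| = 10^(-6) and C = 1.55:
    |e_{n+1}| ≈ 1.55 × (10^(-6))² = 1.55 × 10^(-12)

(a) 2 (quadratic); (b) |e_{n+1}| ≈ 1.550e-12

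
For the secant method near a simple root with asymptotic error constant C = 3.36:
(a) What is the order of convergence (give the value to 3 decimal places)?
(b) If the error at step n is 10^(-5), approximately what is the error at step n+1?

(a) Secant method has superlinear convergence with order φ = (1+√5)/2 ≈ 1.618.
    This means |e_{n+1}| ≈ C|e_n|^1.618.

(b) With |e_n| = 10^(-5) and C = 3.36:
    |e_{n+1}| ≈ 3.36 × (10^(-5))^1.618 = 3.36 × 10^(-8.09)

(a) ≈ 1.618 (golden ratio); (b) |e_{n+1}| ≈ 2.730e-08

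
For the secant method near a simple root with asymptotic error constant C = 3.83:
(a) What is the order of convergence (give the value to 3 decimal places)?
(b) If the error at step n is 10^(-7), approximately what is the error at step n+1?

(a) Secant method has superlinear convergence with order φ = (1+√5)/2 ≈ 1.618.
    This means |e_{n+1}| ≈ C|e_n|^1.618.

(b) With |e_n| = 10^(-7) and C = 3.83:
    |e_{n+1}| ≈ 3.83 × (10^(-7))^1.618 = 3.83 × 10^(-11.33)

(a) ≈ 1.618 (golden ratio); (b) |e_{n+1}| ≈ 1.807e-11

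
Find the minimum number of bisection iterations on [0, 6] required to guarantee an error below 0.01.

We need (b-a)/2^n ≤ 0.01
(6 - 0)/2^n ≤ 0.01
6/2^n ≤ 0.01
2^n ≥ 600
n ≥ log₂(600) = 9.23
n ≥ 10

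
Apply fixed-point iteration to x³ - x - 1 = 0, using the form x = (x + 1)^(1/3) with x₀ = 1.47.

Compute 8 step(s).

Equation: x³ - x - 1 = 0
Fixed-point form: x = (x + 1)^(1/3)
x₀ = 1.47

x_1 = g(1.470000) = 1.351758
x_2 = g(1.351758) = 1.329834
x_3 = g(1.329834) = 1.325689
x_4 = g(1.325689) = 1.324902
x_5 = g(1.324902) = 1.324753
x_6 = g(1.324753) = 1.324725
x_7 = g(1.324725) = 1.324719
x_8 = g(1.324719) = 1.324718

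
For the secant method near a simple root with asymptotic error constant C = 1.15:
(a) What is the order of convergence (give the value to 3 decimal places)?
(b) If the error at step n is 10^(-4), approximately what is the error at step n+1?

(a) Secant method has superlinear convergence with order φ = (1+√5)/2 ≈ 1.618.
    This means |e_{n+1}| ≈ C|e_n|^1.618.

(b) With |e_n| = 10^(-4) and C = 1.15:
    |e_{n+1}| ≈ 1.15 × (10^(-4))^1.618 = 1.15 × 10^(-6.47)

(a) ≈ 1.618 (golden ratio); (b) |e_{n+1}| ≈ 3.878e-07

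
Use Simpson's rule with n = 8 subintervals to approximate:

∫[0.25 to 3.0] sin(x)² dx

f(x) = sin(x)²
a = 0.25, b = 3.0, n = 8
h = (b - a)/n = 0.343750

Simpson's rule: (h/3)[f(x₀) + 4f(x₁) + 2f(x₂) + ... + f(xₙ)]

x_0 = 0.2500, f(x_0) = 0.061209, coefficient = 1
x_1 = 0.5938, f(x_1) = 0.313010, coefficient = 4
x_2 = 0.9375, f(x_2) = 0.649767, coefficient = 2
x_3 = 1.2812, f(x_3) = 0.918480, coefficient = 4
x_4 = 1.6250, f(x_4) = 0.997065, coefficient = 2
x_5 = 1.9688, f(x_5) = 0.849818, coefficient = 4
x_6 = 2.3125, f(x_6) = 0.543639, coefficient = 2
x_7 = 2.6562, f(x_7) = 0.217633, coefficient = 4
x_8 = 3.0000, f(x_8) = 0.019915, coefficient = 1

I ≈ (0.343750/3) × 13.657830 = 1.564960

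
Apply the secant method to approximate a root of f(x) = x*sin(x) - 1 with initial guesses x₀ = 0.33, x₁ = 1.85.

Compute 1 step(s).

f(x) = x*sin(x) - 1
x₀ = 0.33, x₁ = 1.85

Secant formula: x_{n+1} = x_n - f(x_n)(x_n - x_{n-1})/(f(x_n) - f(x_{n-1}))

Iteration 1:
  f(0.330000) = -0.893066
  f(1.850000) = 0.778359
  x_2 = 1.850000 - 0.778359×(1.850000 - 0.330000)/(0.778359 - (-0.893066))
       = 1.142157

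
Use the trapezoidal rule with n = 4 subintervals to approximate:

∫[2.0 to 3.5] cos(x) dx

f(x) = cos(x)
a = 2.0, b = 3.5, n = 4
h = (b - a)/n = 0.375000

Trapezoidal rule: (h/2)[f(x₀) + 2f(x₁) + 2f(x₂) + ... + f(xₙ)]

x_0 = 2.0000, f(x_0) = -0.416147, coefficient = 1
x_1 = 2.3750, f(x_1) = -0.720278, coefficient = 2
x_2 = 2.7500, f(x_2) = -0.924302, coefficient = 2
x_3 = 3.1250, f(x_3) = -0.999862, coefficient = 2
x_4 = 3.5000, f(x_4) = -0.936457, coefficient = 1

I ≈ (0.375000/2) × -6.641490 = -1.245279
Exact value: -1.260081
Error: 0.014801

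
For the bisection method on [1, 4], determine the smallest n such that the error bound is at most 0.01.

We need (b-a)/2^n ≤ 0.01
(4 - 1)/2^n ≤ 0.01
3/2^n ≤ 0.01
2^n ≥ 300
n ≥ log₂(300) = 8.23
n ≥ 9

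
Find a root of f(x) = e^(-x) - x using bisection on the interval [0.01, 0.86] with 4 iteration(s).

f(x) = e^(-x) - x
Initial interval: [0.01, 0.86]

Iteration 1:
  c_1 = (0.010000 + 0.860000)/2 = 0.435000
  f(c_1) = f(0.435000) = 0.212265
  f(a) × f(c) ≥ 0, new interval: [0.435000, 0.860000]
Iteration 2:
  c_2 = (0.435000 + 0.860000)/2 = 0.647500
  f(c_2) = f(0.647500) = -0.124147
  f(a) × f(c) < 0, new interval: [0.435000, 0.647500]
Iteration 3:
  c_3 = (0.435000 + 0.647500)/2 = 0.541250
  f(c_3) = f(0.541250) = 0.040770
  f(a) × f(c) ≥ 0, new interval: [0.541250, 0.647500]
Iteration 4:
  c_4 = (0.541250 + 0.647500)/2 = 0.594375
  f(c_4) = f(0.594375) = -0.042468
  f(a) × f(c) < 0, new interval: [0.541250, 0.594375]

After 4 iteration(s), the approximation is c_4 = 0.594375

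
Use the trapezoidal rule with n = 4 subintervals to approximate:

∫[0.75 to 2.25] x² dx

f(x) = x²
a = 0.75, b = 2.25, n = 4
h = (b - a)/n = 0.375000

Trapezoidal rule: (h/2)[f(x₀) + 2f(x₁) + 2f(x₂) + ... + f(xₙ)]

x_0 = 0.7500, f(x_0) = 0.562500, coefficient = 1
x_1 = 1.1250, f(x_1) = 1.265625, coefficient = 2
x_2 = 1.5000, f(x_2) = 2.250000, coefficient = 2
x_3 = 1.8750, f(x_3) = 3.515625, coefficient = 2
x_4 = 2.2500, f(x_4) = 5.062500, coefficient = 1

I ≈ (0.375000/2) × 19.687500 = 3.691406
Exact value: 3.656250
Error: 0.035156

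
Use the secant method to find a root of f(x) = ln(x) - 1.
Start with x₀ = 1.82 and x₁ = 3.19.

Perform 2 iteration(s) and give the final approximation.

f(x) = ln(x) - 1
x₀ = 1.82, x₁ = 3.19

Secant formula: x_{n+1} = x_n - f(x_n)(x_n - x_{n-1})/(f(x_n) - f(x_{n-1}))

Iteration 1:
  f(1.820000) = -0.401163
  f(3.190000) = 0.160021
  x_2 = 3.190000 - 0.160021×(3.190000 - 1.820000)/(0.160021 - (-0.401163))
       = 2.799347
Iteration 2:
  f(3.190000) = 0.160021
  f(2.799347) = 0.029386
  x_3 = 2.799347 - 0.029386×(2.799347 - 3.190000)/(0.029386 - 0.160021)
       = 2.711470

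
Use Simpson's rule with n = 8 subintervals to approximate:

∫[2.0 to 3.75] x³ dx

f(x) = x³
a = 2.0, b = 3.75, n = 8
h = (b - a)/n = 0.218750

Simpson's rule: (h/3)[f(x₀) + 4f(x₁) + 2f(x₂) + ... + f(xₙ)]

x_0 = 2.0000, f(x_0) = 8.000000, coefficient = 1
x_1 = 2.2188, f(x_1) = 10.922577, coefficient = 4
x_2 = 2.4375, f(x_2) = 14.482178, coefficient = 2
x_3 = 2.6562, f(x_3) = 18.741608, coefficient = 4
x_4 = 2.8750, f(x_4) = 23.763672, coefficient = 2
x_5 = 3.0938, f(x_5) = 29.611176, coefficient = 4
x_6 = 3.3125, f(x_6) = 36.346924, coefficient = 2
x_7 = 3.5312, f(x_7) = 44.033722, coefficient = 4
x_8 = 3.7500, f(x_8) = 52.734375, coefficient = 1

I ≈ (0.218750/3) × 623.156250 = 45.438477
Exact value: 45.438477
Error: 0.000000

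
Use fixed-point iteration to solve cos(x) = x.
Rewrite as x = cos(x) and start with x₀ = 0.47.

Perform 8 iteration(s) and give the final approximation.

Equation: cos(x) = x
Fixed-point form: x = cos(x)
x₀ = 0.47

x_1 = g(0.470000) = 0.891568
x_2 = g(0.891568) = 0.628193
x_3 = g(0.628193) = 0.809091
x_4 = g(0.809091) = 0.690157
x_5 = g(0.690157) = 0.771146
x_6 = g(0.771146) = 0.717112
x_7 = g(0.717112) = 0.753707
x_8 = g(0.753707) = 0.729157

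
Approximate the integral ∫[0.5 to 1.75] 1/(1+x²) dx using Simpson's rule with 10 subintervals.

f(x) = 1/(1+x²)
a = 0.5, b = 1.75, n = 10
h = (b - a)/n = 0.125000

Simpson's rule: (h/3)[f(x₀) + 4f(x₁) + 2f(x₂) + ... + f(xₙ)]

x_0 = 0.5000, f(x_0) = 0.800000, coefficient = 1
x_1 = 0.6250, f(x_1) = 0.719101, coefficient = 4
x_2 = 0.7500, f(x_2) = 0.640000, coefficient = 2
x_3 = 0.8750, f(x_3) = 0.566372, coefficient = 4
x_4 = 1.0000, f(x_4) = 0.500000, coefficient = 2
x_5 = 1.1250, f(x_5) = 0.441379, coefficient = 4
x_6 = 1.2500, f(x_6) = 0.390244, coefficient = 2
x_7 = 1.3750, f(x_7) = 0.345946, coefficient = 4
x_8 = 1.5000, f(x_8) = 0.307692, coefficient = 2
x_9 = 1.6250, f(x_9) = 0.274678, coefficient = 4
x_10 = 1.7500, f(x_10) = 0.246154, coefficient = 1

I ≈ (0.125000/3) × 14.111931 = 0.587997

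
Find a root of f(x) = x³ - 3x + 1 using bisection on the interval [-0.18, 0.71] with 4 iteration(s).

f(x) = x³ - 3x + 1
Initial interval: [-0.18, 0.71]

Iteration 1:
  c_1 = (-0.180000 + 0.710000)/2 = 0.265000
  f(c_1) = f(0.265000) = 0.223610
  f(a) × f(c) ≥ 0, new interval: [0.265000, 0.710000]
Iteration 2:
  c_2 = (0.265000 + 0.710000)/2 = 0.487500
  f(c_2) = f(0.487500) = -0.346643
  f(a) × f(c) < 0, new interval: [0.265000, 0.487500]
Iteration 3:
  c_3 = (0.265000 + 0.487500)/2 = 0.376250
  f(c_3) = f(0.376250) = -0.075487
  f(a) × f(c) < 0, new interval: [0.265000, 0.376250]
Iteration 4:
  c_4 = (0.265000 + 0.376250)/2 = 0.320625
  f(c_4) = f(0.320625) = 0.071085
  f(a) × f(c) ≥ 0, new interval: [0.320625, 0.376250]

After 4 iteration(s), the approximation is c_4 = 0.320625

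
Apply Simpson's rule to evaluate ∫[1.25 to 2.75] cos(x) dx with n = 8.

f(x) = cos(x)
a = 1.25, b = 2.75, n = 8
h = (b - a)/n = 0.187500

Simpson's rule: (h/3)[f(x₀) + 4f(x₁) + 2f(x₂) + ... + f(xₙ)]

x_0 = 1.2500, f(x_0) = 0.315322, coefficient = 1
x_1 = 1.4375, f(x_1) = 0.132902, coefficient = 4
x_2 = 1.6250, f(x_2) = -0.054177, coefficient = 2
x_3 = 1.8125, f(x_3) = -0.239357, coefficient = 4
x_4 = 2.0000, f(x_4) = -0.416147, coefficient = 2
x_5 = 2.1875, f(x_5) = -0.578349, coefficient = 4
x_6 = 2.3750, f(x_6) = -0.720278, coefficient = 2
x_7 = 2.5625, f(x_7) = -0.836960, coefficient = 4
x_8 = 2.7500, f(x_8) = -0.924302, coefficient = 1

I ≈ (0.187500/3) × -9.077241 = -0.567328
Exact value: -0.567324
Error: 0.000004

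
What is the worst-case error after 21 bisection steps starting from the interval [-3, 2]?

Bisection error bound: |error| ≤ (b-a)/2^n
|error| ≤ (2 - (-3))/2^21 = 5/2^21
|error| ≤ 0.0000023842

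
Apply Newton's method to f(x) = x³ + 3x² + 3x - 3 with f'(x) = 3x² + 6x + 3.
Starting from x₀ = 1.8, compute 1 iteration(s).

f(x) = x³ + 3x² + 3x - 3
f'(x) = 3x² + 6x + 3
x₀ = 1.8

Newton-Raphson formula: x_{n+1} = x_n - f(x_n)/f'(x_n)

Iteration 1:
  f(1.800000) = 17.952000
  f'(1.800000) = 23.520000
  x_1 = 1.800000 - 17.952000/23.520000 = 1.036735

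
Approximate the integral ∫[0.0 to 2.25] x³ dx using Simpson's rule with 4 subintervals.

f(x) = x³
a = 0.0, b = 2.25, n = 4
h = (b - a)/n = 0.562500

Simpson's rule: (h/3)[f(x₀) + 4f(x₁) + 2f(x₂) + ... + f(xₙ)]

x_0 = 0.0000, f(x_0) = 0.000000, coefficient = 1
x_1 = 0.5625, f(x_1) = 0.177979, coefficient = 4
x_2 = 1.1250, f(x_2) = 1.423828, coefficient = 2
x_3 = 1.6875, f(x_3) = 4.805420, coefficient = 4
x_4 = 2.2500, f(x_4) = 11.390625, coefficient = 1

I ≈ (0.562500/3) × 34.171875 = 6.407227
Exact value: 6.407227
Error: 0.000000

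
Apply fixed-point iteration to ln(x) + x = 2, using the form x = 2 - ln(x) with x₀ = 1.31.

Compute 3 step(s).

Equation: ln(x) + x = 2
Fixed-point form: x = 2 - ln(x)
x₀ = 1.31

x_1 = g(1.310000) = 1.729973
x_2 = g(1.729973) = 1.451894
x_3 = g(1.451894) = 1.627131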